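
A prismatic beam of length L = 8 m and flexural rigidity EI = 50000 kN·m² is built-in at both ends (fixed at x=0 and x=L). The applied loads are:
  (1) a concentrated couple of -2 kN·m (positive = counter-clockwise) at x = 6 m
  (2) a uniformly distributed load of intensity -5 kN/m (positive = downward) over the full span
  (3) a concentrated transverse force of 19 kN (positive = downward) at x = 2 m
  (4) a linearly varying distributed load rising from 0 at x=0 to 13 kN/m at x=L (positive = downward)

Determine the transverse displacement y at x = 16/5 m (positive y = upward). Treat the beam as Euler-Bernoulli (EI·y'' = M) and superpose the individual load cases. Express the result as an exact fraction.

y(16/5) = -147991/195312500 m

Load 1 — applied couple M₀=-2 kN·m at a=6 m (b=L-a=2):
  y_1 = (R_Ax³/6 - M_Ax²/2)/EI  [x≤a] with R_A=-9/32, M_A=-5/8 = ((-9/32)·(16/5)³/6 - (-5/8)·(16/5)²/2)/50000 = 13/390625 m
Load 2 — uniform load w=-5 kN/m over full span:
  y_2 = -wx²(L-x)²/(24EI) = -(-5)·(16/5)²·(8-(16/5))²/(24·50000) = 384/390625 m
Load 3 — point force P=19 kN at a=2 m (b=L-a=6):
  y_3 = -Pa²(L-x)²(3bL-(3b+a)(L-x))/(6L³EI)  [x>a] = -19·2²·(8-(16/5))²·(3·6·8-(3·6+2)·(8-(16/5)))/(6·8³·50000) = -171/312500 m
Load 4 — triangular load w₀=13 kN/m (0→w₀ over full span):
  y_4 = -w₀x²(L-x)²(x+2L)/(120LEI) = -13·(16/5)²·(8-(16/5))²·((16/5)+2·8)/(120·8·50000) = -59904/48828125 m
Superposition: y = Σ y_i = -147991/195312500 m ≈ -0.000758 m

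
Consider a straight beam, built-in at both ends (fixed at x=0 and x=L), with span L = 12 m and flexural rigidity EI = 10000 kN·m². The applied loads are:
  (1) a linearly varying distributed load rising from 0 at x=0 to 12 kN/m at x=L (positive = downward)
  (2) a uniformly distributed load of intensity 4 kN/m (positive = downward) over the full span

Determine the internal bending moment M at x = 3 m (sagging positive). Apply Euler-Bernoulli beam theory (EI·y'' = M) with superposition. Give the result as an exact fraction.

Load 1 — triangular load w₀=12 kN/m (0→w₀ over full span):
  M_1 = 3w₀Lx/20 - w₀L²/30 - w₀x³/(6L) = 3·12·12·3/20 - 12·12²/30 - 12·3³/(6·12) = 27/10 kN·m
Load 2 — uniform load w=4 kN/m over full span:
  M_2 = wLx/2 - wL²/12 - wx²/2 = 4·12·3/2 - 4·12²/12 - 4·3²/2 = 6 kN·m
Superposition: M = Σ M_i = 87/10 kN·m ≈ 8.700000 kN·m

M(3) = 87/10 kN·m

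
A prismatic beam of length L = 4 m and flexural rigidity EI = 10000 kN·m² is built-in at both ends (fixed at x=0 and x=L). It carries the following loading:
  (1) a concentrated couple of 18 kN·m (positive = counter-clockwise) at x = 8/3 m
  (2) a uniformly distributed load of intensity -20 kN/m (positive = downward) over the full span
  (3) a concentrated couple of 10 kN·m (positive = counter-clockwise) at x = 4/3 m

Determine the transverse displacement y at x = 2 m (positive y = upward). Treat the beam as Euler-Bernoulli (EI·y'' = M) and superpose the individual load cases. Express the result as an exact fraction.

y(2) = 13/11250 m

Load 1 — applied couple M₀=18 kN·m at a=8/3 m (b=L-a=4/3):
  y_1 = (R_Ax³/6 - M_Ax²/2)/EI  [x≤a] with R_A=6, M_A=6 = (6·2³/6 - 6·2²/2)/10000 = -1/2500 m
Load 2 — uniform load w=-20 kN/m over full span:
  y_2 = -wx²(L-x)²/(24EI) = -(-20)·2²·(4-2)²/(24·10000) = 1/750 m
Load 3 — applied couple M₀=10 kN·m at a=4/3 m (b=L-a=8/3):
  y_3 = (R_Ax³/6 - M_Ax²/2 - M₀(x-a)²/2)/EI  [x>a] with R_A=10/3, M_A=0 = ((10/3)·2³/6 - 0·2²/2 - 10·(2-(4/3))²/2)/10000 = 1/4500 m
Superposition: y = Σ y_i = 13/11250 m ≈ 0.001156 m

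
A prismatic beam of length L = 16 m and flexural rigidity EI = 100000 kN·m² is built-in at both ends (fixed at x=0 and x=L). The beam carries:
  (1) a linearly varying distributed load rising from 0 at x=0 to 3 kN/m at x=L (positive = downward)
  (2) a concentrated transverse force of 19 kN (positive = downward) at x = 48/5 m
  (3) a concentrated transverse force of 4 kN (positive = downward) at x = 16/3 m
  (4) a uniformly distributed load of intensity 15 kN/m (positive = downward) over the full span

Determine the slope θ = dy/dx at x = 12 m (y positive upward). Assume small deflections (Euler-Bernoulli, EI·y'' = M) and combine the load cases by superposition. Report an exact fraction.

Load 1 — triangular load w₀=3 kN/m (0→w₀ over full span):
  θ_1 = -w₀(2x(L-x)(L-2x)(x+2L)+x²(L-x)²)/(120LEI) = -3·(2·12·(16-12)·(16-2·12)·(12+2·16)+12²·(16-12)²)/(120·16·100000) = 123/250000 rad
Load 2 — point force P=19 kN at a=48/5 m (b=L-a=32/5):
  θ_2 = Pa²(L-x)(2bL-(3b+a)(L-x))/(2L³EI)  [x>a] = 19·(48/5)²·(16-12)·(2·(32/5)·16-(3·(32/5)+(48/5))·(16-12))/(2·16³·100000) = 1197/1562500 rad
Load 3 — point force P=4 kN at a=16/3 m (b=L-a=32/3):
  θ_3 = Pa²(L-x)(2bL-(3b+a)(L-x))/(2L³EI)  [x>a] = 4·(16/3)²·(16-12)·(2·(32/3)·16-(3·(32/3)+(16/3))·(16-12))/(2·16³·100000) = 1/9375 rad
Load 4 — uniform load w=15 kN/m over full span:
  θ_4 = -wx(L-x)(L-2x)/(12EI) = -15·12·(16-12)·(16-2·12)/(12·100000) = 3/625 rad
Superposition: θ = Σ θ_i = 115589/18750000 rad ≈ 0.006165 rad

θ(12) = 115589/18750000 rad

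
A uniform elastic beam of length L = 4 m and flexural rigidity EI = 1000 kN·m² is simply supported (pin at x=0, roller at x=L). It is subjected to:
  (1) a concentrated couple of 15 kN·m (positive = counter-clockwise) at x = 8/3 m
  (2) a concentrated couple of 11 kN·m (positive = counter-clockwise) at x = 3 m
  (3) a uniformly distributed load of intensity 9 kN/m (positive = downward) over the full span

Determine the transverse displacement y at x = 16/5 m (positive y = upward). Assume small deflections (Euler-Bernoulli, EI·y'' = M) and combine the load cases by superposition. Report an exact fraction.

y(16/5) = -94021/3750000 m

Load 1 — applied couple M₀=15 kN·m at a=8/3 m (b=L-a=4/3):
  y_1 = (M₀x³/(6L)-M₀(x-a)²/2+C₁x)/EI  [x>a] with C₁=M₀(3b²-L²)/(6L)=-20/3 = (15·(16/5)³/(6·4)-15·((16/5)-(8/3))²/2+(-20/3)·(16/5))/1000 = -28/9375 m
Load 2 — applied couple M₀=11 kN·m at a=3 m (b=L-a=1):
  y_2 = (M₀x³/(6L)-M₀(x-a)²/2+C₁x)/EI  [x>a] with C₁=M₀(3b²-L²)/(6L)=-143/24 = (11·(16/5)³/(6·4)-11·((16/5)-3)²/2+(-143/24)·(16/5))/1000 = -1067/250000 m
Load 3 — uniform load w=9 kN/m over full span:
  y_3 = -wx(L³-2Lx²+x³)/(24EI) = -9·(16/5)·(4³-2·4·(16/5)²+(16/5)³)/(24·1000) = -1392/78125 m
Superposition: y = Σ y_i = -94021/3750000 m ≈ -0.025072 m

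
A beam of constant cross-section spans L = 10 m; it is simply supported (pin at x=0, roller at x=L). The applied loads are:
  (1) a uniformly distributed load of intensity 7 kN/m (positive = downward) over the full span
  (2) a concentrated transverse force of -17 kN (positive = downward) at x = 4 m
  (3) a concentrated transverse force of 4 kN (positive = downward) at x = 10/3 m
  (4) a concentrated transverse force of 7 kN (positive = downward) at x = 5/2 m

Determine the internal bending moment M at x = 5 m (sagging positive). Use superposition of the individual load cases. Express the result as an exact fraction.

M(5) = 827/12 kN·m

Load 1 — uniform load w=7 kN/m over full span:
  M_1 = wx(L-x)/2 = 7·5·(10-5)/2 = 175/2 kN·m
Load 2 — point force P=-17 kN at a=4 m (b=L-a=6):
  M_2 = Pa(L-x)/L  [x>a] = (-17)·4·(10-5)/10 = -34 kN·m
Load 3 — point force P=4 kN at a=10/3 m (b=L-a=20/3):
  M_3 = Pa(L-x)/L  [x>a] = 4·(10/3)·(10-5)/10 = 20/3 kN·m
Load 4 — point force P=7 kN at a=5/2 m (b=L-a=15/2):
  M_4 = Pa(L-x)/L  [x>a] = 7·(5/2)·(10-5)/10 = 35/4 kN·m
Superposition: M = Σ M_i = 827/12 kN·m ≈ 68.916667 kN·m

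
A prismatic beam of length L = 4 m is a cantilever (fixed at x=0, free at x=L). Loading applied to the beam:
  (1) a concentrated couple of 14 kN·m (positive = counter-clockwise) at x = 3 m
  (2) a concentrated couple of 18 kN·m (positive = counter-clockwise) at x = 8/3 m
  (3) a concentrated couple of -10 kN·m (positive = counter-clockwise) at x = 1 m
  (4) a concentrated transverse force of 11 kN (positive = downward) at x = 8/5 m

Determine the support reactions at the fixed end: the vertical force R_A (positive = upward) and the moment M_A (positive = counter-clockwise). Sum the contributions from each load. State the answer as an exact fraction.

R_A = 11 kN, M_A = -22/5 kN·m

Load 1 — applied couple M₀=14 kN·m at a=3 m (b=L-a=1):
  R_A = 0 kN
  M_A = -M₀ = -14 kN·m
Load 2 — applied couple M₀=18 kN·m at a=8/3 m (b=L-a=4/3):
  R_A = 0 kN
  M_A = -M₀ = -18 kN·m
Load 3 — applied couple M₀=-10 kN·m at a=1 m (b=L-a=3):
  R_A = 0 kN
  M_A = -M₀ = -(-10) = 10 kN·m
Load 4 — point force P=11 kN at a=8/5 m (b=L-a=12/5):
  R_A = P = 11 kN
  M_A = Pa = 11·(8/5) = 88/5 kN·m
Superposition: R_A = 11 kN, M_A = -22/5 kN·m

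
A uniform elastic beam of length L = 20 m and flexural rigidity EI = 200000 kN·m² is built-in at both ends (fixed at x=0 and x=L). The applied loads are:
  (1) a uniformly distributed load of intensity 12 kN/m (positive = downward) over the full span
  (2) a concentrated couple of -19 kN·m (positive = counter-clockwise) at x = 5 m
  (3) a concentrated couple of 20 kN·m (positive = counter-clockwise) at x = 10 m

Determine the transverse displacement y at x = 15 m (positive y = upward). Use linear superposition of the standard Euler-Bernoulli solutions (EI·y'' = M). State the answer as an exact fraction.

Load 1 — uniform load w=12 kN/m over full span:
  y_1 = -wx²(L-x)²/(24EI) = -12·15²·(20-15)²/(24·200000) = -9/640 m
Load 2 — applied couple M₀=-19 kN·m at a=5 m (b=L-a=15):
  y_2 = (R_Ax³/6 - M_Ax²/2 - M₀(x-a)²/2)/EI  [x>a] with R_A=-171/160, M_A=57/16 = ((-171/160)·15³/6 - (57/16)·15²/2 - (-19)·(15-5)²/2)/200000 = -133/512000 m
Load 3 — applied couple M₀=20 kN·m at a=10 m (b=L-a=10):
  y_3 = (R_Ax³/6 - M_Ax²/2 - M₀(x-a)²/2)/EI  [x>a] with R_A=3/2, M_A=5 = ((3/2)·15³/6 - 5·15²/2 - 20·(15-10)²/2)/200000 = 1/6400 m
Superposition: y = Σ y_i = -7253/512000 m ≈ -0.014166 m

y(15) = -7253/512000 m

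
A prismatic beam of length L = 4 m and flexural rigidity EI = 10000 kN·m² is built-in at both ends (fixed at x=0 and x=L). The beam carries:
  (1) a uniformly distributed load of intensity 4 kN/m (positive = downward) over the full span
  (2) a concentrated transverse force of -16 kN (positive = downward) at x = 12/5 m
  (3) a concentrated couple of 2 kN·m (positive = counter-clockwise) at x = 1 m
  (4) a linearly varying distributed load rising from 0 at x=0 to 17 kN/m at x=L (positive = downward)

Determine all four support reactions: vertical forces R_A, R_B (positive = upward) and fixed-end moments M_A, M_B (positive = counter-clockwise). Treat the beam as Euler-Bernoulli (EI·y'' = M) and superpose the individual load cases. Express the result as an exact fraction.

Load 1 — uniform load w=4 kN/m over full span:
  R_A = wL/2 = 4·4/2 = 8 kN
  M_A = wL²/12 = 4·4²/12 = 16/3 kN·m
  R_B = wL/2 = 4·4/2 = 8 kN
  M_B = -wL²/12 = -4·4²/12 = -16/3 kN·m
Load 2 — point force P=-16 kN at a=12/5 m (b=L-a=8/5):
  R_A = Pb²(3a+b)/L³ = (-16)·(8/5)²·(3·(12/5)+(8/5))/4³ = -704/125 kN
  M_A = Pab²/L² = (-16)·(12/5)·(8/5)²/4² = -768/125 kN·m
  R_B = Pa²(a+3b)/L³ = (-16)·(12/5)²·((12/5)+3·(8/5))/4³ = -1296/125 kN
  M_B = -Pa²b/L² = -(-16)·(12/5)²·(8/5)/4² = 1152/125 kN·m
Load 3 — applied couple M₀=2 kN·m at a=1 m (b=L-a=3):
  R_A = 6M₀ab/L³ = 6·2·1·3/4³ = 9/16 kN
  M_A = M₀b(2a-b)/L² = 2·3·(2·1-3)/4² = -3/8 kN·m
  R_B = -6M₀ab/L³ = -6·2·1·3/4³ = -9/16 kN
  M_B = M₀a(2b-a)/L² = 2·1·(2·3-1)/4² = 5/8 kN·m
Load 4 — triangular load w₀=17 kN/m (0→w₀ over full span):
  R_A = 3w₀L/20 = 3·17·4/20 = 51/5 kN
  M_A = w₀L²/30 = 17·4²/30 = 136/15 kN·m
  R_B = 7w₀L/20 = 7·17·4/20 = 119/5 kN
  M_B = -w₀L²/20 = -17·4²/20 = -68/5 kN·m
Superposition: R_A = 26261/2000 kN, M_A = 7881/1000 kN·m, R_B = 41739/2000 kN, M_B = -27277/3000 kN·m

R_A = 26261/2000 kN, M_A = 7881/1000 kN·m, R_B = 41739/2000 kN, M_B = -27277/3000 kN·m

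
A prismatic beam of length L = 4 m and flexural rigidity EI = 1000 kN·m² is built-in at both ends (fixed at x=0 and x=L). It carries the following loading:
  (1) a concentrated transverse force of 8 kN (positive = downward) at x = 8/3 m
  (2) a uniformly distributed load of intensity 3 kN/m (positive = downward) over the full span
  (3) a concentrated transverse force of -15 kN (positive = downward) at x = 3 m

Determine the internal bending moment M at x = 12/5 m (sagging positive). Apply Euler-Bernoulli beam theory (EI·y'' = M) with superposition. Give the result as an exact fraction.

M(12/5) = 16793/10800 kN·m

Load 1 — point force P=8 kN at a=8/3 m (b=L-a=4/3):
  M_1 = Pb²(3a+b)x/L³ - Pab²/L²  [x≤a] = 8·(4/3)²·(3·(8/3)+(4/3))·(12/5)/4³ - 8·(8/3)·(4/3)²/4² = 352/135 kN·m
Load 2 — uniform load w=3 kN/m over full span:
  M_2 = wLx/2 - wL²/12 - wx²/2 = 3·4·(12/5)/2 - 3·4²/12 - 3·(12/5)²/2 = 44/25 kN·m
Load 3 — point force P=-15 kN at a=3 m (b=L-a=1):
  M_3 = Pb²(3a+b)x/L³ - Pab²/L²  [x≤a] = (-15)·1²·(3·3+1)·(12/5)/4³ - (-15)·3·1²/4² = -45/16 kN·m
Superposition: M = Σ M_i = 16793/10800 kN·m ≈ 1.554907 kN·m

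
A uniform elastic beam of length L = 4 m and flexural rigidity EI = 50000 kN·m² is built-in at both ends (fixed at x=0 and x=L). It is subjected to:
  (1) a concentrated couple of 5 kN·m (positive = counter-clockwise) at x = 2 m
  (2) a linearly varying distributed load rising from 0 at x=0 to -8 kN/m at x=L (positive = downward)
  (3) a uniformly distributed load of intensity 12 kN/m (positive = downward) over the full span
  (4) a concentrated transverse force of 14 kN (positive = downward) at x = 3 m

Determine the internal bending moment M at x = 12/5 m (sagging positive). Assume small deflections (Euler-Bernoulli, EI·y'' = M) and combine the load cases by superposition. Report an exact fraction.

Load 1 — applied couple M₀=5 kN·m at a=2 m (b=L-a=2):
  M_1 = R_Ax - M_A - M₀  [x>a] with R_A=15/8, M_A=5/4 = (15/8)·(12/5) - (5/4) - 5 = -7/4 kN·m
Load 2 — triangular load w₀=-8 kN/m (0→w₀ over full span):
  M_2 = 3w₀Lx/20 - w₀L²/30 - w₀x³/(6L) = 3·(-8)·4·(12/5)/20 - (-8)·4²/30 - (-8)·(12/5)³/(6·4) = -992/375 kN·m
Load 3 — uniform load w=12 kN/m over full span:
  M_3 = wLx/2 - wL²/12 - wx²/2 = 12·4·(12/5)/2 - 12·4²/12 - 12·(12/5)²/2 = 176/25 kN·m
Load 4 — point force P=14 kN at a=3 m (b=L-a=1):
  M_4 = Pb²(3a+b)x/L³ - Pab²/L²  [x≤a] = 14·1²·(3·3+1)·(12/5)/4³ - 14·3·1²/4² = 21/8 kN·m
Superposition: M = Σ M_i = 15809/3000 kN·m ≈ 5.269667 kN·m

M(12/5) = 15809/3000 kN·m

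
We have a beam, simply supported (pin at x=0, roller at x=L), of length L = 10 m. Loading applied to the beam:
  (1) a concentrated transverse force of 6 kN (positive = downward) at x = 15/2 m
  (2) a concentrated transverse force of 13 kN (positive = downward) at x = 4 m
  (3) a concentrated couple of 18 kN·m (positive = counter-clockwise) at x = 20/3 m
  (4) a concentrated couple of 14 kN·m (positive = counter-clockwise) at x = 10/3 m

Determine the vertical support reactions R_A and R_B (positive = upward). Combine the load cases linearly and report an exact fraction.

Load 1 — point force P=6 kN at a=15/2 m (b=L-a=5/2):
  R_A = Pb/L = 6·(5/2)/10 = 3/2 kN
  R_B = Pa/L = 6·(15/2)/10 = 9/2 kN
Load 2 — point force P=13 kN at a=4 m (b=L-a=6):
  R_A = Pb/L = 13·6/10 = 39/5 kN
  R_B = Pa/L = 13·4/10 = 26/5 kN
Load 3 — applied couple M₀=18 kN·m at a=20/3 m (b=L-a=10/3):
  R_A = M₀/L = 18/10 = 9/5 kN
  R_B = -M₀/L = -18/10 = -9/5 kN
Load 4 — applied couple M₀=14 kN·m at a=10/3 m (b=L-a=20/3):
  R_A = M₀/L = 14/10 = 7/5 kN
  R_B = -M₀/L = -14/10 = -7/5 kN
Superposition: R_A = 25/2 kN, R_B = 13/2 kN

R_A = 25/2 kN, R_B = 13/2 kN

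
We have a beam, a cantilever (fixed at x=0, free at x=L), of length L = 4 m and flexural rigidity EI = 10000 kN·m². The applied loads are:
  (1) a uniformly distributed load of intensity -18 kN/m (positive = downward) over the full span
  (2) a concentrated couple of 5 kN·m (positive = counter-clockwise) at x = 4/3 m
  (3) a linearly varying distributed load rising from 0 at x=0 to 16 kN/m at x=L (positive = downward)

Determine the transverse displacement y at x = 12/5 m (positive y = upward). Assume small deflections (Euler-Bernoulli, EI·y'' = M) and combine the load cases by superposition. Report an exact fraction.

y(12/5) = 1943869/175781250 m

Load 1 — uniform load w=-18 kN/m over full span:
  y_1 = -wx²(x²-4Lx+6L²)/(24EI) = -(-18)·(12/5)²·((12/5)²-4·4·(12/5)+6·4²)/(24·10000) = 10692/390625 m
Load 2 — applied couple M₀=5 kN·m at a=4/3 m (b=L-a=8/3):
  y_2 = M₀a(2x-a)/(2EI)  [x>a] = 5·(4/3)·(2·(12/5)-(4/3))/(2·10000) = 13/11250 m
Load 3 — triangular load w₀=16 kN/m (0→w₀ over full span):
  y_3 = (w₀Lx³/12-w₀L²x²/6-w₀x⁵/(120L))/EI = (16·4·(12/5)³/12-16·4²·(12/5)²/6-16·(12/5)⁵/(120·4))/10000 = -170592/9765625 m
Superposition: y = Σ y_i = 1943869/175781250 m ≈ 0.011058 m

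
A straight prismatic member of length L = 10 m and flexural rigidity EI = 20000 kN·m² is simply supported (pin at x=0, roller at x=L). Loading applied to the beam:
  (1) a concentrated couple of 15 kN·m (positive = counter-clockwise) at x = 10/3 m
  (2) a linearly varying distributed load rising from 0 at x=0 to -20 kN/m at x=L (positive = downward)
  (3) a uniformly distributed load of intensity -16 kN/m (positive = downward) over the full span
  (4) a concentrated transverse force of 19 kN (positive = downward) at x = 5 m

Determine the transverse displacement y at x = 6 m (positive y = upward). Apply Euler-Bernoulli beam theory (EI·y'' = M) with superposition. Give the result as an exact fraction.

Load 1 — applied couple M₀=15 kN·m at a=10/3 m (b=L-a=20/3):
  y_1 = (M₀x³/(6L)-M₀(x-a)²/2+C₁x)/EI  [x>a] with C₁=M₀(3b²-L²)/(6L)=25/3 = (15·6³/(6·10)-15·(6-(10/3))²/2+(25/3)·6)/20000 = 19/7500 m
Load 2 — triangular load w₀=-20 kN/m (0→w₀ over full span):
  y_2 = -w₀x(7L⁴-10L²x²+3x⁴)/(360LEI) = -(-20)·6·(7·10⁴-10·10²·6²+3·6⁴)/(360·10·20000) = 592/9375 m
Load 3 — uniform load w=-16 kN/m over full span:
  y_3 = -wx(L³-2Lx²+x³)/(24EI) = -(-16)·6·(10³-2·10·6²+6³)/(24·20000) = 62/625 m
Load 4 — point force P=19 kN at a=5 m (b=L-a=5):
  y_4 = -Pa(L-x)(2Lx-a²-x²)/(6LEI)  [x>a] = -19·5·(10-6)·(2·10·6-5²-6²)/(6·10·20000) = -1121/60000 m
Superposition: y = Σ y_i = 43859/300000 m ≈ 0.146197 m

y(6) = 43859/300000 m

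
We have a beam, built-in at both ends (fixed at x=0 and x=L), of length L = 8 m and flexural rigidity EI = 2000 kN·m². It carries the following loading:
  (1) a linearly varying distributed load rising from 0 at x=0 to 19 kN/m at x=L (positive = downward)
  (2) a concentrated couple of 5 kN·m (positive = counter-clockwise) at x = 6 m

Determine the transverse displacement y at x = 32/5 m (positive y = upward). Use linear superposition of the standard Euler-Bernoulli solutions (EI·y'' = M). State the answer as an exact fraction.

Load 1 — triangular load w₀=19 kN/m (0→w₀ over full span):
  y_1 = -w₀x²(L-x)²(x+2L)/(120LEI) = -19·(32/5)²·(8-(32/5))²·((32/5)+2·8)/(120·8·2000) = -136192/5859375 m
Load 2 — applied couple M₀=5 kN·m at a=6 m (b=L-a=2):
  y_2 = (R_Ax³/6 - M_Ax²/2 - M₀(x-a)²/2)/EI  [x>a] with R_A=45/64, M_A=25/16 = ((45/64)·(32/5)³/6 - (25/16)·(32/5)²/2 - 5·((32/5)-6)²/2)/2000 = -21/25000 m
Superposition: y = Σ y_i = -1128911/46875000 m ≈ -0.024083 m

y(32/5) = -1128911/46875000 m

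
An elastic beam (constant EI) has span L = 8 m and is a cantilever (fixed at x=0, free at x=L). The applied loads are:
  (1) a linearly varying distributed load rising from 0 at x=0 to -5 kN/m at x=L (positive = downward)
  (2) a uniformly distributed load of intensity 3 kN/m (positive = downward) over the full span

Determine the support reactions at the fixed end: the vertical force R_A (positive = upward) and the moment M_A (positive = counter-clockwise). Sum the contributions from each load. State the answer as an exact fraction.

R_A = 4 kN, M_A = -32/3 kN·m

Load 1 — triangular load w₀=-5 kN/m (0→w₀ over full span):
  R_A = w₀L/2 = (-5)·8/2 = -20 kN
  M_A = w₀L²/3 = (-5)·8²/3 = -320/3 kN·m
Load 2 — uniform load w=3 kN/m over full span:
  R_A = wL = 3·8 = 24 kN
  M_A = wL²/2 = 3·8²/2 = 96 kN·m
Superposition: R_A = 4 kN, M_A = -32/3 kN·m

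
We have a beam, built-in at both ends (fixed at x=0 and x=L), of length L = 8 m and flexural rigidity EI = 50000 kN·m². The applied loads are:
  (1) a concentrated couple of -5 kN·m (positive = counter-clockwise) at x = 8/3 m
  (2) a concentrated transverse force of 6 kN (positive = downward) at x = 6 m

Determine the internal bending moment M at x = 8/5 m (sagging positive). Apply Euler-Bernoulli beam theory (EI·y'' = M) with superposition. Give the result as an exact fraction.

Load 1 — applied couple M₀=-5 kN·m at a=8/3 m (b=L-a=16/3):
  M_1 = R_Ax - M_A  [x≤a] with R_A=-5/6, M_A=0 = (-5/6)·(8/5) - 0 = -4/3 kN·m
Load 2 — point force P=6 kN at a=6 m (b=L-a=2):
  M_2 = Pb²(3a+b)x/L³ - Pab²/L²  [x≤a] = 6·2²·(3·6+2)·(8/5)/8³ - 6·6·2²/8² = -3/4 kN·m
Superposition: M = Σ M_i = -25/12 kN·m ≈ -2.083333 kN·m

M(8/5) = -25/12 kN·m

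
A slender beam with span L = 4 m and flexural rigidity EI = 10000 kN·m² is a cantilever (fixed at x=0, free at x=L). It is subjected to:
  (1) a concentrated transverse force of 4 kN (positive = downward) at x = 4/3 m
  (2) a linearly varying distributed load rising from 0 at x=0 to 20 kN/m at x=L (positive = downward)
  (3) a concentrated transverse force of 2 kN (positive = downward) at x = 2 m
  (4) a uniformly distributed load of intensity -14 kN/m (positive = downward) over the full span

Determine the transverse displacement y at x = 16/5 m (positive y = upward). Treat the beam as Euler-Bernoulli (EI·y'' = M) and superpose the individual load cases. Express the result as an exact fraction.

Load 1 — point force P=4 kN at a=4/3 m (b=L-a=8/3):
  y_1 = -Pa²(3x-a)/(6EI)  [x>a] = -4·(4/3)²·(3·(16/5)-(4/3))/(6·10000) = -248/253125 m
Load 2 — triangular load w₀=20 kN/m (0→w₀ over full span):
  y_2 = (w₀Lx³/12-w₀L²x²/6-w₀x⁵/(120L))/EI = (20·4·(16/5)³/12-20·4²·(16/5)²/6-20·(16/5)⁵/(120·4))/10000 = -200192/5859375 m
Load 3 — point force P=2 kN at a=2 m (b=L-a=2):
  y_3 = -Pa²(3x-a)/(6EI)  [x>a] = -2·2²·(3·(16/5)-2)/(6·10000) = -19/18750 m
Load 4 — uniform load w=-14 kN/m over full span:
  y_4 = -wx²(x²-4Lx+6L²)/(24EI) = -(-14)·(16/5)²·((16/5)²-4·4·(16/5)+6·4²)/(24·10000) = 38528/1171875 m
Superposition: y = Σ y_i = -1038433/316406250 m ≈ -0.003282 m

y(16/5) = -1038433/316406250 m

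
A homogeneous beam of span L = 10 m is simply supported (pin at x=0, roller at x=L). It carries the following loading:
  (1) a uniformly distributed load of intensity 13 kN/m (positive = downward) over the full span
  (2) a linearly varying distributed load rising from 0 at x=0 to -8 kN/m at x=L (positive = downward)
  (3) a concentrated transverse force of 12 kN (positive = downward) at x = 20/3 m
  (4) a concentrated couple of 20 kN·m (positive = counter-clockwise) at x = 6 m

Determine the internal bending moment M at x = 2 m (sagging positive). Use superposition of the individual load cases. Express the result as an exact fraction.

M(2) = 452/5 kN·m

Load 1 — uniform load w=13 kN/m over full span:
  M_1 = wx(L-x)/2 = 13·2·(10-2)/2 = 104 kN·m
Load 2 — triangular load w₀=-8 kN/m (0→w₀ over full span):
  M_2 = w₀Lx/6 - w₀x³/(6L) = (-8)·10·2/6 - (-8)·2³/(6·10) = -128/5 kN·m
Load 3 — point force P=12 kN at a=20/3 m (b=L-a=10/3):
  M_3 = Pbx/L  [x≤a] = 12·(10/3)·2/10 = 8 kN·m
Load 4 — applied couple M₀=20 kN·m at a=6 m (b=L-a=4):
  M_4 = M₀x/L  [x≤a] = 20·2/10 = 4 kN·m
Superposition: M = Σ M_i = 452/5 kN·m ≈ 90.400000 kN·m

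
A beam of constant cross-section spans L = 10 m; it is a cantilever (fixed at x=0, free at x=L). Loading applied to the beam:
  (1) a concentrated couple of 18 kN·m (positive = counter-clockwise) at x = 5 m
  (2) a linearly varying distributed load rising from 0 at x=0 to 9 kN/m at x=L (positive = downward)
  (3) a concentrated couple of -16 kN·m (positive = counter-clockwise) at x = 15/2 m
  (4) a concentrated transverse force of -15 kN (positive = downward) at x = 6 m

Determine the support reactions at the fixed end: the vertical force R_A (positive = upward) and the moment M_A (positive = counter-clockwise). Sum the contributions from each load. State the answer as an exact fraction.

R_A = 30 kN, M_A = 208 kN·m

Load 1 — applied couple M₀=18 kN·m at a=5 m (b=L-a=5):
  R_A = 0 kN
  M_A = -M₀ = -18 kN·m
Load 2 — triangular load w₀=9 kN/m (0→w₀ over full span):
  R_A = w₀L/2 = 9·10/2 = 45 kN
  M_A = w₀L²/3 = 9·10²/3 = 300 kN·m
Load 3 — applied couple M₀=-16 kN·m at a=15/2 m (b=L-a=5/2):
  R_A = 0 kN
  M_A = -M₀ = -(-16) = 16 kN·m
Load 4 — point force P=-15 kN at a=6 m (b=L-a=4):
  R_A = P = (-15) = -15 kN
  M_A = Pa = (-15)·6 = -90 kN·m
Superposition: R_A = 30 kN, M_A = 208 kN·m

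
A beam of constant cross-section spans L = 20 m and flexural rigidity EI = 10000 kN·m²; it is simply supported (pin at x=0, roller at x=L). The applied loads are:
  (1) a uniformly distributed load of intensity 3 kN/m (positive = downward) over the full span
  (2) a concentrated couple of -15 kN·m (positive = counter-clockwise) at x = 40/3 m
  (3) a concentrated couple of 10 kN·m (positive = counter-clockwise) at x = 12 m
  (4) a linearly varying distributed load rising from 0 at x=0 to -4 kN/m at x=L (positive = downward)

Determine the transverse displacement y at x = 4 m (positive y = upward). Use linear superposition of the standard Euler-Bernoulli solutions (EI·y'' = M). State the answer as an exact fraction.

Load 1 — uniform load w=3 kN/m over full span:
  y_1 = -wx(L³-2Lx²+x³)/(24EI) = -3·4·(20³-2·20·4²+4³)/(24·10000) = -232/625 m
Load 2 — applied couple M₀=-15 kN·m at a=40/3 m (b=L-a=20/3):
  y_2 = (M₀x³/(6L)+C₁x)/EI  [x≤a] with C₁=M₀(3b²-L²)/(6L)=100/3 = ((-15)·4³/(6·20)+(100/3)·4)/10000 = 47/3750 m
Load 3 — applied couple M₀=10 kN·m at a=12 m (b=L-a=8):
  y_3 = (M₀x³/(6L)+C₁x)/EI  [x≤a] with C₁=M₀(3b²-L²)/(6L)=-52/3 = (10·4³/(6·20)+(-52/3)·4)/10000 = -4/625 m
Load 4 — triangular load w₀=-4 kN/m (0→w₀ over full span):
  y_4 = -w₀x(7L⁴-10L²x²+3x⁴)/(360LEI) = -(-4)·4·(7·20⁴-10·20²·4²+3·4⁴)/(360·20·10000) = 11008/46875 m
Superposition: y = Σ y_i = -12209/93750 m ≈ -0.130229 m

y(4) = -12209/93750 m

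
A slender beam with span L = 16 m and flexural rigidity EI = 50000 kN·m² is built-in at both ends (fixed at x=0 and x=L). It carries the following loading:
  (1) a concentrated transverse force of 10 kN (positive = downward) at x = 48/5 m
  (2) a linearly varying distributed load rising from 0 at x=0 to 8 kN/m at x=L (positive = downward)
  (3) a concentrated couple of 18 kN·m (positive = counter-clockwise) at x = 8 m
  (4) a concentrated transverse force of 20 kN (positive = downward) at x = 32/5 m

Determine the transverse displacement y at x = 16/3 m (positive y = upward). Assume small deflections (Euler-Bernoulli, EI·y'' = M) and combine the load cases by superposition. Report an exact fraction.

y(16/3) = -1118444/56953125 m

Load 1 — point force P=10 kN at a=48/5 m (b=L-a=32/5):
  y_1 = -Pb²x²(3aL-(3a+b)x)/(6L³EI)  [x≤a] = -10·(32/5)²·(16/3)²·(3·(48/5)·16-(3·(48/5)+(32/5))·(16/3))/(6·16³·50000) = -16384/6328125 m
Load 2 — triangular load w₀=8 kN/m (0→w₀ over full span):
  y_2 = -w₀x²(L-x)²(x+2L)/(120LEI) = -8·(16/3)²·(16-(16/3))²·((16/3)+2·16)/(120·16·50000) = -114688/11390625 m
Load 3 — applied couple M₀=18 kN·m at a=8 m (b=L-a=8):
  y_3 = (R_Ax³/6 - M_Ax²/2)/EI  [x≤a] with R_A=27/16, M_A=9/2 = ((27/16)·(16/3)³/6 - (9/2)·(16/3)²/2)/50000 = -4/9375 m
Load 4 — point force P=20 kN at a=32/5 m (b=L-a=48/5):
  y_4 = -Pb²x²(3aL-(3a+b)x)/(6L³EI)  [x≤a] = -20·(48/5)²·(16/3)²·(3·(32/5)·16-(3·(32/5)+(48/5))·(16/3))/(6·16³·50000) = -512/78125 m
Superposition: y = Σ y_i = -1118444/56953125 m ≈ -0.019638 m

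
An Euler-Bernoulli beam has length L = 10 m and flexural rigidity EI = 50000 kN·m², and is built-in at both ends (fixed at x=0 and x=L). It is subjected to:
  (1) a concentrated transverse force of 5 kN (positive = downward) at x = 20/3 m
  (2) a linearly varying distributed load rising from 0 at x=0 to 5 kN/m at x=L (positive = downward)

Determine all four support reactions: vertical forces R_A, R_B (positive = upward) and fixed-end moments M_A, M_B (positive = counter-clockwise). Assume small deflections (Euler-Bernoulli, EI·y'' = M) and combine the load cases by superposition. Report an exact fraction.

R_A = 475/54 kN, M_A = 550/27 kN·m, R_B = 1145/54 kN, M_B = -875/27 kN·m

Load 1 — point force P=5 kN at a=20/3 m (b=L-a=10/3):
  R_A = Pb²(3a+b)/L³ = 5·(10/3)²·(3·(20/3)+(10/3))/10³ = 35/27 kN
  M_A = Pab²/L² = 5·(20/3)·(10/3)²/10² = 100/27 kN·m
  R_B = Pa²(a+3b)/L³ = 5·(20/3)²·((20/3)+3·(10/3))/10³ = 100/27 kN
  M_B = -Pa²b/L² = -5·(20/3)²·(10/3)/10² = -200/27 kN·m
Load 2 — triangular load w₀=5 kN/m (0→w₀ over full span):
  R_A = 3w₀L/20 = 3·5·10/20 = 15/2 kN
  M_A = w₀L²/30 = 5·10²/30 = 50/3 kN·m
  R_B = 7w₀L/20 = 7·5·10/20 = 35/2 kN
  M_B = -w₀L²/20 = -5·10²/20 = -25 kN·m
Superposition: R_A = 475/54 kN, M_A = 550/27 kN·m, R_B = 1145/54 kN, M_B = -875/27 kN·m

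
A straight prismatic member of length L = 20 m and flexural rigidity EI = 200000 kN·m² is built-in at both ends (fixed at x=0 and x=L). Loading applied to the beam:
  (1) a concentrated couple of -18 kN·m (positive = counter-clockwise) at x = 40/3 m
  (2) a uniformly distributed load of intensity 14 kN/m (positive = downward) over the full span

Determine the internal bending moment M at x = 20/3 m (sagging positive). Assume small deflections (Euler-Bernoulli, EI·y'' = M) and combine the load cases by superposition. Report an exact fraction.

Load 1 — applied couple M₀=-18 kN·m at a=40/3 m (b=L-a=20/3):
  M_1 = R_Ax - M_A  [x≤a] with R_A=-6/5, M_A=-6 = (-6/5)·(20/3) - (-6) = -2 kN·m
Load 2 — uniform load w=14 kN/m over full span:
  M_2 = wLx/2 - wL²/12 - wx²/2 = 14·20·(20/3)/2 - 14·20²/12 - 14·(20/3)²/2 = 1400/9 kN·m
Superposition: M = Σ M_i = 1382/9 kN·m ≈ 153.555556 kN·m

M(20/3) = 1382/9 kN·m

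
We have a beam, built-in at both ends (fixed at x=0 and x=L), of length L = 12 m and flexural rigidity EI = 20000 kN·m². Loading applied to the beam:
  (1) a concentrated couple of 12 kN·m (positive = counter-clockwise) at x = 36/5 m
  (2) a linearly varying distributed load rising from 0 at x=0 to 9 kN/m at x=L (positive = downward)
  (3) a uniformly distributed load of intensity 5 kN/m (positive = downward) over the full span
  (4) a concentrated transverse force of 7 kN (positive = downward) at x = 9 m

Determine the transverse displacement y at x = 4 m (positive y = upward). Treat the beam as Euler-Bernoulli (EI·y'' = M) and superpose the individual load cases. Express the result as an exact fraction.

Load 1 — applied couple M₀=12 kN·m at a=36/5 m (b=L-a=24/5):
  y_1 = (R_Ax³/6 - M_Ax²/2)/EI  [x≤a] with R_A=36/25, M_A=96/25 = ((36/25)·4³/6 - (96/25)·4²/2)/20000 = -12/15625 m
Load 2 — triangular load w₀=9 kN/m (0→w₀ over full span):
  y_2 = -w₀x²(L-x)²(x+2L)/(120LEI) = -9·4²·(12-4)²·(4+2·12)/(120·12·20000) = -28/3125 m
Load 3 — uniform load w=5 kN/m over full span:
  y_3 = -wx²(L-x)²/(24EI) = -5·4²·(12-4)²/(24·20000) = -4/375 m
Load 4 — point force P=7 kN at a=9 m (b=L-a=3):
  y_4 = -Pb²x²(3aL-(3a+b)x)/(6L³EI)  [x≤a] = -7·3²·4²·(3·9·12-(3·9+3)·4)/(6·12³·20000) = -119/120000 m
Superposition: y = Σ y_i = -64159/3000000 m ≈ -0.021386 m

y(4) = -64159/3000000 m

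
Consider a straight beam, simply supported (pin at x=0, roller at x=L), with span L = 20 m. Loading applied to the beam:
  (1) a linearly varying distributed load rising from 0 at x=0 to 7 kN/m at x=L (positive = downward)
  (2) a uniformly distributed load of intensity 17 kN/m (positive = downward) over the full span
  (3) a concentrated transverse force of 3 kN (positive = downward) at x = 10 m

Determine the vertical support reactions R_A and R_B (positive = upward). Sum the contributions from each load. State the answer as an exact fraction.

R_A = 1169/6 kN, R_B = 1309/6 kN

Load 1 — triangular load w₀=7 kN/m (0→w₀ over full span):
  R_A = w₀L/6 = 7·20/6 = 70/3 kN
  R_B = w₀L/3 = 7·20/3 = 140/3 kN
Load 2 — uniform load w=17 kN/m over full span:
  R_A = wL/2 = 17·20/2 = 170 kN
  R_B = wL/2 = 17·20/2 = 170 kN
Load 3 — point force P=3 kN at a=10 m (b=L-a=10):
  R_A = Pb/L = 3·10/20 = 3/2 kN
  R_B = Pa/L = 3·10/20 = 3/2 kN
Superposition: R_A = 1169/6 kN, R_B = 1309/6 kN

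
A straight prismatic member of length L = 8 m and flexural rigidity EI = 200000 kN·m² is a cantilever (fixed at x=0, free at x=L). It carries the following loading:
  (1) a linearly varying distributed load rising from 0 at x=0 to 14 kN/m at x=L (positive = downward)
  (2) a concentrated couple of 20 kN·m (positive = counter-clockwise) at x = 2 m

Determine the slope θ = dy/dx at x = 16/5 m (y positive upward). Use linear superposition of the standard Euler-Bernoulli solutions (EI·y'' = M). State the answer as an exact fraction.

θ(16/5) = -49739/15625000 rad

Load 1 — triangular load w₀=14 kN/m (0→w₀ over full span):
  θ_1 = (w₀Lx²/4-w₀L²x/3-w₀x⁴/(24L))/EI = (14·8·(16/5)²/4-14·8²·(16/5)/3-14·(16/5)⁴/(24·8))/200000 = -6608/1953125 rad
Load 2 — applied couple M₀=20 kN·m at a=2 m (b=L-a=6):
  θ_2 = M₀a/EI  [x>a] = 20·2/200000 = 1/5000 rad
Superposition: θ = Σ θ_i = -49739/15625000 rad ≈ -0.003183 rad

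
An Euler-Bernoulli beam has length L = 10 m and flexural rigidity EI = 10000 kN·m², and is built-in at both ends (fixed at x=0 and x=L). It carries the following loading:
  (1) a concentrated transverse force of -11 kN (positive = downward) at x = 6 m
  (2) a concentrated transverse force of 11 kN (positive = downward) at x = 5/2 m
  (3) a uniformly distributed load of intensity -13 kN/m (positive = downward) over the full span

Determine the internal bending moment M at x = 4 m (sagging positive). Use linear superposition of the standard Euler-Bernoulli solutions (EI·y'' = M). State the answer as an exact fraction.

M(4) = -569261/12000 kN·m

Load 1 — point force P=-11 kN at a=6 m (b=L-a=4):
  M_1 = Pb²(3a+b)x/L³ - Pab²/L²  [x≤a] = (-11)·4²·(3·6+4)·4/10³ - (-11)·6·4²/10² = -616/125 kN·m
Load 2 — point force P=11 kN at a=5/2 m (b=L-a=15/2):
  M_2 = Pa²(a+3b)(L-x)/L³ - Pa²b/L²  [x>a] = 11·(5/2)²·((5/2)+3·(15/2))·(10-4)/10³ - 11·(5/2)²·(15/2)/10² = 165/32 kN·m
Load 3 — uniform load w=-13 kN/m over full span:
  M_3 = wLx/2 - wL²/12 - wx²/2 = (-13)·10·4/2 - (-13)·10²/12 - (-13)·4²/2 = -143/3 kN·m
Superposition: M = Σ M_i = -569261/12000 kN·m ≈ -47.438417 kN·m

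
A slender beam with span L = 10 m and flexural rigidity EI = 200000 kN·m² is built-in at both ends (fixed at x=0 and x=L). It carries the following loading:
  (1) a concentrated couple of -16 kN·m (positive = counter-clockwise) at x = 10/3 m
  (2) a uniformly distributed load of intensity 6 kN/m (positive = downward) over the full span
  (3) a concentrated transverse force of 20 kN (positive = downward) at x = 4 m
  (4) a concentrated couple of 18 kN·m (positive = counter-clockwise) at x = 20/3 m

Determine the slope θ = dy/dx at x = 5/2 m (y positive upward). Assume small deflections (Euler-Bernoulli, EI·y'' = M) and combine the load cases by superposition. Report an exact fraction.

Load 1 — applied couple M₀=-16 kN·m at a=10/3 m (b=L-a=20/3):
  θ_1 = (R_Ax²/2 - M_Ax)/EI  [x≤a] with R_A=-32/15, M_A=0 = ((-32/15)·(5/2)²/2 - 0·(5/2))/200000 = -1/30000 rad
Load 2 — uniform load w=6 kN/m over full span:
  θ_2 = -wx(L-x)(L-2x)/(12EI) = -6·(5/2)·(10-(5/2))·(10-2·(5/2))/(12·200000) = -3/12800 rad
Load 3 — point force P=20 kN at a=4 m (b=L-a=6):
  θ_3 = -Pb²x(2aL-(3a+b)x)/(2L³EI)  [x≤a] = -20·6²·(5/2)·(2·4·10-(3·4+6)·(5/2))/(2·10³·200000) = -63/400000 rad
Load 4 — applied couple M₀=18 kN·m at a=20/3 m (b=L-a=10/3):
  θ_4 = (R_Ax²/2 - M_Ax)/EI  [x≤a] with R_A=12/5, M_A=6 = ((12/5)·(5/2)²/2 - 6·(5/2))/200000 = -3/80000 rad
Superposition: θ = Σ θ_i = -2221/4800000 rad ≈ -0.000463 rad

θ(5/2) = -2221/4800000 rad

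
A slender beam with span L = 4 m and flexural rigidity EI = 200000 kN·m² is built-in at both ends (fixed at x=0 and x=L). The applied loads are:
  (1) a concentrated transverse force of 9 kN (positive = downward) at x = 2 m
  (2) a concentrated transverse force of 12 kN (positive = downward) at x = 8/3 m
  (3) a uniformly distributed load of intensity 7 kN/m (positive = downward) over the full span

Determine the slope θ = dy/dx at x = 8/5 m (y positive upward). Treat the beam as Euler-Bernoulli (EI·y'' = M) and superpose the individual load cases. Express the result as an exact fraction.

Load 1 — point force P=9 kN at a=2 m (b=L-a=2):
  θ_1 = -Pb²x(2aL-(3a+b)x)/(2L³EI)  [x≤a] = -9·2²·(8/5)·(2·2·4-(3·2+2)·(8/5))/(2·4³·200000) = -9/1250000 rad
Load 2 — point force P=12 kN at a=8/3 m (b=L-a=4/3):
  θ_2 = -Pb²x(2aL-(3a+b)x)/(2L³EI)  [x≤a] = -12·(4/3)²·(8/5)·(2·(8/3)·4-(3·(8/3)+(4/3))·(8/5))/(2·4³·200000) = -2/234375 rad
Load 3 — uniform load w=7 kN/m over full span:
  θ_3 = -wx(L-x)(L-2x)/(12EI) = -7·(8/5)·(4-(8/5))·(4-2·(8/5))/(12·200000) = -7/781250 rad
Superposition: θ = Σ θ_i = -463/18750000 rad ≈ -0.000025 rad

θ(8/5) = -463/18750000 rad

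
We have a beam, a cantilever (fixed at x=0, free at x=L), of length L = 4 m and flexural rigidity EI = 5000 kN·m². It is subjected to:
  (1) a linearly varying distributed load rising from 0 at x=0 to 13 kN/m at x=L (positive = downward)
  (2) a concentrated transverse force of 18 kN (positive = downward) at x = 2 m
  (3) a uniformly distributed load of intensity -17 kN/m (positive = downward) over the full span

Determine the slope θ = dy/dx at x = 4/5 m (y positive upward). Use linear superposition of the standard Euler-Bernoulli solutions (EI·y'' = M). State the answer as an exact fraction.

Load 1 — triangular load w₀=13 kN/m (0→w₀ over full span):
  θ_1 = (w₀Lx²/4-w₀L²x/3-w₀x⁴/(24L))/EI = (13·4·(4/5)²/4-13·4²·(4/5)/3-13·(4/5)⁴/(24·4))/5000 = -11063/1171875 rad
Load 2 — point force P=18 kN at a=2 m (b=L-a=2):
  θ_2 = -Px(2a-x)/(2EI)  [x≤a] = -18·(4/5)·(2·2-(4/5))/(2·5000) = -72/15625 rad
Load 3 — uniform load w=-17 kN/m over full span:
  θ_3 = -wx(x²-3Lx+3L²)/(6EI) = -(-17)·(4/5)·((4/5)²-3·4·(4/5)+3·4²)/(6·5000) = 4148/234375 rad
Superposition: θ = Σ θ_i = 4277/1171875 rad ≈ 0.003650 rad

θ(4/5) = 4277/1171875 rad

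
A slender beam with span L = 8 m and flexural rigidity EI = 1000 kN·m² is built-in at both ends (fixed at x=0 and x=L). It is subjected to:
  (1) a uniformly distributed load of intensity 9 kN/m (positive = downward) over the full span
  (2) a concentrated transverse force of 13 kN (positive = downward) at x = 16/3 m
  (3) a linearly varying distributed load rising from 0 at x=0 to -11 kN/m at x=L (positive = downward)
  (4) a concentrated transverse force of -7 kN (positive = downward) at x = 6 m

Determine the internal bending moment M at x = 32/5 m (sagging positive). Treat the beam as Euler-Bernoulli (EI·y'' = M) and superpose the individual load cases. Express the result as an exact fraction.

Load 1 — uniform load w=9 kN/m over full span:
  M_1 = wLx/2 - wL²/12 - wx²/2 = 9·8·(32/5)/2 - 9·8²/12 - 9·(32/5)²/2 = -48/25 kN·m
Load 2 — point force P=13 kN at a=16/3 m (b=L-a=8/3):
  M_2 = Pa²(a+3b)(L-x)/L³ - Pa²b/L²  [x>a] = 13·(16/3)²·((16/3)+3·(8/3))·(8-(32/5))/8³ - 13·(16/3)²·(8/3)/8² = 0 kN·m
Load 3 — triangular load w₀=-11 kN/m (0→w₀ over full span):
  M_3 = 3w₀Lx/20 - w₀L²/30 - w₀x³/(6L) = 3·(-11)·8·(32/5)/20 - (-11)·8²/30 - (-11)·(32/5)³/(6·8) = -352/375 kN·m
Load 4 — point force P=-7 kN at a=6 m (b=L-a=2):
  M_4 = Pa²(a+3b)(L-x)/L³ - Pa²b/L²  [x>a] = (-7)·6²·(6+3·2)·(8-(32/5))/8³ - (-7)·6²·2/8² = -63/40 kN·m
Superposition: M = Σ M_i = -13301/3000 kN·m ≈ -4.433667 kN·m

M(32/5) = -13301/3000 kN·m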